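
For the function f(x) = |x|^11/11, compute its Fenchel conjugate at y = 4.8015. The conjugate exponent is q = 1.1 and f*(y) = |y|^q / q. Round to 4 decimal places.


The conjugate exponent q satisfies 1/p + 1/q = 1.
p = 11, so q = 11/(11 - 1) = 1.1
|y|^q = 4.8015^1.1 = 5.6171
f*(4.8015) = 5.6171 / 1.1 = 5.1065


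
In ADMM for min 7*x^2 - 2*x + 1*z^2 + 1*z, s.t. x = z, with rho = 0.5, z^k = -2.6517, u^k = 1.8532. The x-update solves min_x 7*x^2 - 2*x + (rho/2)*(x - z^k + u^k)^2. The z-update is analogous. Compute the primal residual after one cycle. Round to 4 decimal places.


ADMM iteration with rho = 0.5, z^k = -2.6517, u^k = 1.8532
Step 1: x-update.
Minimize 7*x^2 - 2*x + (0.5/2)*(x + 2.6517 + 1.8532)^2
FOC: (2*7 + 0.5)*x = 2 + 0.5*(-2.6517 - 1.8532)
x^{k+1} = -0.0174
Step 2: z-update.
Minimize 1*z^2 + 1*z + (0.5/2)*(-0.0174 - z + 1.8532)^2
FOC: (2*1 + 0.5)*z = -1 + 0.5*(-0.0174 + 1.8532)
z^{k+1} = -0.0328
Step 3: u-update.
u^{k+1} = 1.8532 - 0.0174 + 0.0328 = 1.8686
Step 4: Primal residual = |-0.0174 + 0.0328| = 0.0154


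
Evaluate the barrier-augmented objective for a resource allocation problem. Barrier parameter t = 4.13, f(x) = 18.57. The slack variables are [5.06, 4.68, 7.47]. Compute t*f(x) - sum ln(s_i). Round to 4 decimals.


Step 1: Compute log-barrier.
ln values: [1.6214, 1.5433, 2.0109]
phi = -(1.6214 + 1.5433 + 2.0109) = -5.1756
Step 2: Compute augmented objective.
t*f(x) = 4.13*18.57 = 76.6941
Total = 76.6941 - 5.1756 = 71.5185


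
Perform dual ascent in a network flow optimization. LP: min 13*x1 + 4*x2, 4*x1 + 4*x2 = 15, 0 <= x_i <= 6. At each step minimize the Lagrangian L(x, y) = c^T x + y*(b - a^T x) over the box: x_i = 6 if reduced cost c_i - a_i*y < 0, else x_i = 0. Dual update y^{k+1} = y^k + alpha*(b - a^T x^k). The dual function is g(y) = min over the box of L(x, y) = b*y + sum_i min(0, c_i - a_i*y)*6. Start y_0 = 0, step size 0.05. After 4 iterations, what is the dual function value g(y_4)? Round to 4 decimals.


Dual ascent for LP: min 13*x1 + 4*x2, 4*x1 + 4*x2 = 15, 0 <= x_i <= 6
Step 1: y^k = 0.0, reduced costs: (13.0, 4.0)
  x^k = (0.0, 0.0), subgradient = b - a^T x = 15.0
  y^{k+1} = 0.0 + 0.05*15.0 = 0.75
Step 2: y^k = 0.75, reduced costs: (10.0, 1.0)
  x^k = (0.0, 0.0), subgradient = b - a^T x = 15.0
  y^{k+1} = 0.75 + 0.05*15.0 = 1.5
Step 3: y^k = 1.5, reduced costs: (7.0, -2.0)
  x^k = (0.0, 6.0), subgradient = b - a^T x = -9.0
  y^{k+1} = 1.5 + 0.05*-9.0 = 1.05
Step 4: y^k = 1.05, reduced costs: (8.8, -0.2)
  x^k = (0.0, 6.0), subgradient = b - a^T x = -9.0
  y^{k+1} = 1.05 + 0.05*-9.0 = 0.6
Dual objective at y_4 = 0.6: reduced costs (10.6, 1.6), box minimizer x = (0.0, 0.0)
g(y_4) = b*y + (c1 - a1*y)*x1 + (c2 - a2*y)*x2 = 15*0.6 + 10.6*0.0 + 1.6*0.0 = 9.0 + 0.0 + 0.0 = 9.0


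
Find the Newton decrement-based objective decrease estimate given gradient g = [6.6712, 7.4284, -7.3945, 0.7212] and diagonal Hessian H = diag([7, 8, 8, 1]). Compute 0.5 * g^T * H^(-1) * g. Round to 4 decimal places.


Step 1: H is diagonal, so H^(-1) * g = [0.953, 0.9286, -0.9243, 0.7212].
Step 2: g^T H^(-1) g = sum_i g_i^2 / H_ii
  = (6.6712)^2/7 + (7.4284)^2/8 + (-7.3945)^2/8 + (0.7212)^2/1
  = 6.3578 + 6.8976 + 6.8348 + 0.5201 = 20.6104
Step 3: Objective decrease = 0.5 * g^T H^(-1) g = 10.3052


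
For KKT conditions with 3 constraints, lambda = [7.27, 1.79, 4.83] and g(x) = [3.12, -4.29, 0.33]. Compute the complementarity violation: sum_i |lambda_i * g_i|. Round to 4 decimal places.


KKT complementary slackness check:
lambda_1 * g_1 = 7.27 * 3.12 = 22.6824
lambda_2 * g_2 = 1.79 * -4.29 = -7.6791
lambda_3 * g_3 = 4.83 * 0.33 = 1.5939
Total violation = 22.6824 + 7.6791 + 1.5939 = 31.9554


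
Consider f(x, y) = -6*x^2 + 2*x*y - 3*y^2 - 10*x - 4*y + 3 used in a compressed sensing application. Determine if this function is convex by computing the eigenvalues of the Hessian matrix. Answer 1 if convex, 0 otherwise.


The Hessian of f(x,y) = -6*x^2 + 2*x*y - 3*y^2 - 10*x - 4*y + 3 is:
H = [[-12, 2], [2, -6]]
Trace = -12 - 6 = -18
Determinant = -12*-6 - (2)^2 = 68
Discriminant = (-18)^2 - 4*68 = 52.0
Eigenvalues: lambda_1 = -12.6056, lambda_2 = -5.3944
The function is not convex.

0


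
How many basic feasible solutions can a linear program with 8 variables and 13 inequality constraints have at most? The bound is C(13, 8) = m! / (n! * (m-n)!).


Each vertex corresponds to some choice of n active constraints out of m, so the number of vertices is at most C(m, n) = m! / (n!(m-n)!).
m = 13, n = 8
Numerator: 13 * 12 * 11 * 10 * 9 * 8 * 7 * 6
Denominator: 8! = 40320
C(13, 8) = 1287


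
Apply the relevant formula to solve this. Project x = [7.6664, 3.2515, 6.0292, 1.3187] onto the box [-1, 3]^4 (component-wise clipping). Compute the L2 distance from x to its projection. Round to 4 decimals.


Project each component onto [-1, 3].
clip(7.6664) = 3.0, clip(3.2515) = 3.0, clip(6.0292) = 3.0, clip(1.3187) = 1.3187
Projection = [3.0, 3.0, 3.0, 1.3187]
Squared diffs: [21.7753, 0.0633, 9.1761, 0.0]
Distance = sqrt(31.0147) = 5.5691


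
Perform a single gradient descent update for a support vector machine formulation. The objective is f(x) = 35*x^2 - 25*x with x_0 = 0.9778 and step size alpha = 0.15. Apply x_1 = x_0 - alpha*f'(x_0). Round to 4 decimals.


We compute the gradient at x_0 and apply the update.
f'(x) = 70*x - 25
f'(0.9778) = 70*0.9778 - 25 = 43.446
x_1 = 0.9778 - 0.15*43.446 = -5.5391


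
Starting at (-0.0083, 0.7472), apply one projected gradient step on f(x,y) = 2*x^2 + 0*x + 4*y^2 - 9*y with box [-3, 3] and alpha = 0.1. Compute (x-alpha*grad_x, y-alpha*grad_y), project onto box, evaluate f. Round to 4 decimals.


Step 1: Compute gradient at (-0.0083, 0.7472).
grad_x = 2*2*-0.0083 + 0 = -0.0332
grad_y = 2*4*0.7472 - 9 = -3.0224
Step 2: Gradient step.
x_raw = -0.0083 - 0.1*-0.0332 = -0.005
y_raw = 0.7472 - 0.1*-3.0224 = 1.0494
Step 3: Project onto [-3, 3].
x_proj = clip(-0.005) = -0.005
y_proj = clip(1.0494) = 1.0494
Step 4: Evaluate f.
f(-0.005, 1.0494) = -5.0396


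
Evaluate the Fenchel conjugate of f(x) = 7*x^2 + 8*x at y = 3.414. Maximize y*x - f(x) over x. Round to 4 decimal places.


f*(y) = sup_x {y*x - a*x^2 - b*x} = sup_x {(y-b)*x - a*x^2}
FOC: (y - b) - 2a*x = 0 => x* = (y - b)/(2a)
x* = (3.414 - 8)/(2*7) = -0.3276
f*(3.414) = (y-b)^2/(4a) = (3.414 - 8)^2/(4*7)
= 21.0314/28 = 0.7511


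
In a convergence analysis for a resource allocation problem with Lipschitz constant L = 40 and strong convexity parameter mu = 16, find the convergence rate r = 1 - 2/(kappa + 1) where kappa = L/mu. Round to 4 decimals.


Step 1: Compute the condition number.
kappa = L/mu = 40/16 = 2.5
Step 2: Compute the convergence rate.
r = 1 - 2/(kappa + 1) = 1 - 2*mu/(L + mu) = (L - mu)/(L + mu) = 24/56 = 0.4286


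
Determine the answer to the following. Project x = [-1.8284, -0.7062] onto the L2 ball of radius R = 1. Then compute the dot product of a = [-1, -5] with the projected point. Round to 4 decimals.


Step 1: Compute ||x|| (intermediates to 6 decimals).
||x|| = sqrt((-1.8284)^2 + (-0.7062)^2) = 1.960042
Step 2: Project.
Since ||x|| > R, scale = R/||x|| = 1/1.960042 = 0.510193, proj(x) = scale * x
proj(x) = [-0.932837, -0.360298]
Step 3: Dot product.
a^T * proj(x) = -1*(-0.932837) - 5*(-0.360298) = 2.7343


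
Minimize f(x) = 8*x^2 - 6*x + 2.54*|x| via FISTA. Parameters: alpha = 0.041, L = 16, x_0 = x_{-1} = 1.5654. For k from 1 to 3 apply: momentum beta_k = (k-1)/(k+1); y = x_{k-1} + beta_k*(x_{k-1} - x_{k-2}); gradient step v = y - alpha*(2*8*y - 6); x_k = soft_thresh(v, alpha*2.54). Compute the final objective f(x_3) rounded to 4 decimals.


FISTA on f(x) = 8*x^2 - 6*x + 2.54*|x|
L = 16, alpha = 0.041
Iteration 1: beta = 0.0, y = 1.5654 + 0.0*(1.5654 - 1.5654) = 1.5654
  grad(y) = 19.0464, v = y - alpha*grad = 0.7845
  prox(v) = soft_thresh(0.7845, 0.1041) = 0.6804
Iteration 2: beta = 0.3333, y = 0.6804 + 0.3333*(0.6804 - 1.5654) = 0.3853
  grad(y) = 0.1655, v = y - alpha*grad = 0.3786
  prox(v) = soft_thresh(0.3786, 0.1041) = 0.2744
Iteration 3: beta = 0.5, y = 0.2744 + 0.5*(0.2744 - 0.6804) = 0.0714
  grad(y) = -4.8568, v = y - alpha*grad = 0.2706
  prox(v) = soft_thresh(0.2706, 0.1041) = 0.1664
f(x_3) = 8*0.1664^2 - 6*0.1664 + 2.54*|0.1664| = -0.3543


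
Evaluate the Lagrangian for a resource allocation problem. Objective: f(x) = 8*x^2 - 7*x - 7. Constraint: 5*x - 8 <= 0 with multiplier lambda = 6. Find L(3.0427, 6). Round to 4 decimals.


Step 1: Evaluate f(x).
f(3.0427) = 8*3.0427^2 - 7*3.0427 - 7 = 45.7653
Step 2: Evaluate g(x).
g(3.0427) = 5*3.0427 - 8 = 7.2135
Step 3: Compute Lagrangian.
L = 45.7653 + 6*7.2135 = 89.0463


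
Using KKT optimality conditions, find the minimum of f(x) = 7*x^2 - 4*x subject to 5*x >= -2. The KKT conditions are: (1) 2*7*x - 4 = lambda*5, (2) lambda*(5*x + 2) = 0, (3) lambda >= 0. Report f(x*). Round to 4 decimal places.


Step 1: Try lambda = 0 (constraint inactive).
Stationarity: 2*7*x - 4 = 0
x* = 4/(2*7) = 2/7 = 0.2857 (rounded; the exact value 2/7 is used below)
Check constraint: 5*0.2857 = 1.4285 >= -2 -- satisfied.
Step 2: Compute optimal value.
f(x*) = 7*(2/7)^2 - 4*(2/7) = -0.5714


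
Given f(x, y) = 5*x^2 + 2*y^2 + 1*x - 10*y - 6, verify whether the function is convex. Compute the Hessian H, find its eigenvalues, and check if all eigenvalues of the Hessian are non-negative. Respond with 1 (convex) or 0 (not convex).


The Hessian of f(x,y) = 5*x^2 + 2*y^2 + 1*x - 10*y - 6 is:
H = [[10, 0], [0, 4]]
Trace = 10 + 4 = 14
Determinant = 10*4 - (0)^2 = 40
Discriminant = (14)^2 - 4*40 = 36.0
Eigenvalues: lambda_1 = 4.0, lambda_2 = 10.0
The function is convex.

1


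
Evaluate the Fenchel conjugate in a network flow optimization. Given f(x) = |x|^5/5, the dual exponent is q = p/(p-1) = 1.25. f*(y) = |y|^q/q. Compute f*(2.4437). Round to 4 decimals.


The conjugate exponent q satisfies 1/p + 1/q = 1.
p = 5, so q = 5/(5 - 1) = 1.25
|y|^q = 2.4437^1.25 = 3.0553
f*(2.4437) = 3.0553 / 1.25 = 2.4443


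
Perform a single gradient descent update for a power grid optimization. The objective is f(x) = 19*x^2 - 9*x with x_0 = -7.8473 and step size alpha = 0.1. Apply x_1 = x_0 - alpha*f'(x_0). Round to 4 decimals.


We compute the gradient at x_0 and apply the update.
f'(x) = 38*x - 9
f'(-7.8473) = 38*-7.8473 - 9 = -307.1974
x_1 = -7.8473 - 0.1*-307.1974 = 22.8724


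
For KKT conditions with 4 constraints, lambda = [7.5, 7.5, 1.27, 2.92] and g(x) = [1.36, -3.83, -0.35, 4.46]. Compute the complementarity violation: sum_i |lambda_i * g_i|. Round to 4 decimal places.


KKT complementary slackness check:
lambda_1 * g_1 = 7.5 * 1.36 = 10.2
lambda_2 * g_2 = 7.5 * -3.83 = -28.725
lambda_3 * g_3 = 1.27 * -0.35 = -0.4445
lambda_4 * g_4 = 2.92 * 4.46 = 13.0232
Total violation = 10.2 + 28.725 + 0.4445 + 13.0232 = 52.3927


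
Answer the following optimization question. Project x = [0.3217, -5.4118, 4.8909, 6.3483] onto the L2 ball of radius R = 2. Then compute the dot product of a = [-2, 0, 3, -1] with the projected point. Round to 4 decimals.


Step 1: Compute ||x|| (intermediates to 6 decimals).
||x|| = sqrt(0.3217^2 + (-5.4118)^2 + 4.8909^2 + 6.3483^2) = 9.675375
Step 2: Project.
Since ||x|| > R, scale = R/||x|| = 2/9.675375 = 0.20671, proj(x) = scale * x
proj(x) = [0.066499, -1.118673, 1.010998, 1.312257]
Step 3: Dot product.
a^T * proj(x) = -2*0.066499 + 0*(-1.118673) + 3*1.010998 - 1*1.312257 = 1.5877


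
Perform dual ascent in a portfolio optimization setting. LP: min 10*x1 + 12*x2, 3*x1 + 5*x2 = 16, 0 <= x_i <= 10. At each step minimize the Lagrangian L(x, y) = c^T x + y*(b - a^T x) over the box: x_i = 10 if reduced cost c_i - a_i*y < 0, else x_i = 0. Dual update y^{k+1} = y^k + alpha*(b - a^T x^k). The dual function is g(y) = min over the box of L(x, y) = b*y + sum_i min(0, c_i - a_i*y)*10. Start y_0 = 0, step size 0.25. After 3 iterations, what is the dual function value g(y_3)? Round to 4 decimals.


Dual ascent for LP: min 10*x1 + 12*x2, 3*x1 + 5*x2 = 16, 0 <= x_i <= 10
Step 1: y^k = 0.0, reduced costs: (10.0, 12.0)
  x^k = (0.0, 0.0), subgradient = b - a^T x = 16.0
  y^{k+1} = 0.0 + 0.25*16.0 = 4.0
Step 2: y^k = 4.0, reduced costs: (-2.0, -8.0)
  x^k = (10.0, 10.0), subgradient = b - a^T x = -64.0
  y^{k+1} = 4.0 + 0.25*-64.0 = -12.0
Step 3: y^k = -12.0, reduced costs: (46.0, 72.0)
  x^k = (0.0, 0.0), subgradient = b - a^T x = 16.0
  y^{k+1} = -12.0 + 0.25*16.0 = -8.0
Dual objective at y_3 = -8.0: reduced costs (34.0, 52.0), box minimizer x = (0.0, 0.0)
g(y_3) = b*y + (c1 - a1*y)*x1 + (c2 - a2*y)*x2 = 16*(-8.0) + 34.0*0.0 + 52.0*0.0 = -128.0 + 0.0 + 0.0 = -128.0


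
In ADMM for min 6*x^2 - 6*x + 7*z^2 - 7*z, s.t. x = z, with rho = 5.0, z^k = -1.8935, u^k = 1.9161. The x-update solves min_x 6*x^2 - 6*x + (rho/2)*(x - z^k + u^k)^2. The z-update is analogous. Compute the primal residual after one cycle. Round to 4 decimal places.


ADMM iteration with rho = 5.0, z^k = -1.8935, u^k = 1.9161
Step 1: x-update.
Minimize 6*x^2 - 6*x + (5.0/2)*(x + 1.8935 + 1.9161)^2
FOC: (2*6 + 5.0)*x = 6 + 5.0*(-1.8935 - 1.9161)
x^{k+1} = -0.7675
Step 2: z-update.
Minimize 7*z^2 - 7*z + (5.0/2)*(-0.7675 - z + 1.9161)^2
FOC: (2*7 + 5.0)*z = 7 + 5.0*(-0.7675 + 1.9161)
z^{k+1} = 0.6707
Step 3: u-update.
u^{k+1} = 1.9161 - 0.7675 - 0.6707 = 0.4779
Step 4: Primal residual = |-0.7675 - 0.6707| = 1.4382


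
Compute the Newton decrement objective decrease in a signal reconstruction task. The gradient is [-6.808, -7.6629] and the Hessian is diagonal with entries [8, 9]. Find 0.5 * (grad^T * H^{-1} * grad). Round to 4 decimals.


Step 1: H is diagonal, so H^(-1) * g = [-0.851, -0.8514].
Step 2: g^T H^(-1) g = sum_i g_i^2 / H_ii
  = (-6.808)^2/8 + (-7.6629)^2/9
  = 5.7936 + 6.5244 = 12.3181
Step 3: Objective decrease = 0.5 * g^T H^(-1) g = 6.159


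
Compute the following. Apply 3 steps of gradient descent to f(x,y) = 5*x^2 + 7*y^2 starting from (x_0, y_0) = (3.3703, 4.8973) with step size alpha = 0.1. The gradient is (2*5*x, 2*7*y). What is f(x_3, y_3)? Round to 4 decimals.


Gradient descent on f(x,y) = 5*x^2 + 7*y^2.
Starting point: (3.3703, 4.8973), alpha = 0.1
Step 1: grad_x = 2*5*3.3703 = 33.703, grad_y = 2*7*4.8973 = 68.5622
  x_1 = 3.3703 - 0.1*33.703 = 0.0
  y_1 = 4.8973 - 0.1*68.5622 = -1.9589
Step 2: grad_x = 2*5*0.0 = 0.0, grad_y = 2*7*-1.9589 = -27.4249
  x_2 = 0.0 - 0.1*0.0 = 0.0
  y_2 = -1.9589 - 0.1*-27.4249 = 0.7836
Step 3: grad_x = 2*5*0.0 = 0.0, grad_y = 2*7*0.7836 = 10.97
  x_3 = 0.0 - 0.1*0.0 = 0.0
  y_3 = 0.7836 - 0.1*10.97 = -0.3134
f(0.0, -0.3134) = 5*0.0^2 + 7*(-0.3134)^2 = 0.6877


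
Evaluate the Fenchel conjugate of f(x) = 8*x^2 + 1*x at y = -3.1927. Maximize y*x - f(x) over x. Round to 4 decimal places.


f*(y) = sup_x {y*x - a*x^2 - b*x} = sup_x {(y-b)*x - a*x^2}
FOC: (y - b) - 2a*x = 0 => x* = (y - b)/(2a)
x* = (-3.1927 - 1)/(2*8) = -0.262
f*(-3.1927) = (y-b)^2/(4a) = (-3.1927 - 1)^2/(4*8)
= 17.5787/32 = 0.5493


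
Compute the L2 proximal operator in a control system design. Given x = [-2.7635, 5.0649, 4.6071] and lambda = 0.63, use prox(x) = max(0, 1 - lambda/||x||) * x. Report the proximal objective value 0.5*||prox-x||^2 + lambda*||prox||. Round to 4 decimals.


Step 1: Compute ||x||.
||x|| = 7.3835
Step 2: Compute scaling factor.
scale = max(0, 1 - 0.63/7.3835) = 0.9147
Step 3: prox(x) = [-2.5277, 4.6327, 4.214]
||prox(x)|| = 6.7535
Step 4: Proximal objective.
0.5*||prox-x||^2 = 0.1985
lambda*||prox|| = 4.2547
Total = 4.4531


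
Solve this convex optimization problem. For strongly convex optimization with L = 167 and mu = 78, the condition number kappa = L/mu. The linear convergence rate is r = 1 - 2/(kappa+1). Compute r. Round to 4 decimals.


Step 1: Compute the condition number.
kappa = L/mu = 167/78 = 2.141
Step 2: Compute the convergence rate.
r = 1 - 2/(kappa + 1) = 1 - 2*mu/(L + mu) = (L - mu)/(L + mu) = 89/245 = 0.3633


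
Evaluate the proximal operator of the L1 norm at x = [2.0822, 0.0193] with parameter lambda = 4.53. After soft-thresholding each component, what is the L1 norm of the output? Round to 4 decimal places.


Soft-thresholding with lambda = 4.53:
prox(2.0822) = sign(2.0822)*max(|2.0822| - 4.53, 0) = 0.0
prox(0.0193) = sign(0.0193)*max(|0.0193| - 4.53, 0) = 0.0
prox(x) = [0.0, 0.0]
||prox(x)||_1 = 0.0 + 0.0 = 0.0


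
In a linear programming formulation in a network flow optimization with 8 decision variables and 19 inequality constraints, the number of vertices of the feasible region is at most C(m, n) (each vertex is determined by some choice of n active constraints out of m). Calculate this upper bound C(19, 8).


Each vertex corresponds to some choice of n active constraints out of m, so the number of vertices is at most C(m, n) = m! / (n!(m-n)!).
m = 19, n = 8
Numerator: 19 * 18 * 17 * 16 * 15 * 14 * 13 * 12
Denominator: 8! = 40320
C(19, 8) = 75582


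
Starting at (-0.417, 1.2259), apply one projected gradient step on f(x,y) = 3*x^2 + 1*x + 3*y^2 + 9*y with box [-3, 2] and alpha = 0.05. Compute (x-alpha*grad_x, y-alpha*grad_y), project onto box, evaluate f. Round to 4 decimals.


Step 1: Compute gradient at (-0.417, 1.2259).
grad_x = 2*3*-0.417 + 1 = -1.502
grad_y = 2*3*1.2259 + 9 = 16.3554
Step 2: Gradient step.
x_raw = -0.417 - 0.05*-1.502 = -0.3419
y_raw = 1.2259 - 0.05*16.3554 = 0.4081
Step 3: Project onto [-3, 2].
x_proj = clip(-0.3419) = -0.3419
y_proj = clip(0.4081) = 0.4081
Step 4: Evaluate f.
f(-0.3419, 0.4081) = 4.1817


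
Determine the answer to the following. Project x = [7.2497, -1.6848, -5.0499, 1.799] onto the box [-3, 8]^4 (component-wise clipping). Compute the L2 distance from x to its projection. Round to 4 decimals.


Project each component onto [-3, 8].
clip(7.2497) = 7.2497, clip(-1.6848) = -1.6848, clip(-5.0499) = -3.0, clip(1.799) = 1.799
Projection = [7.2497, -1.6848, -3.0, 1.799]
Squared diffs: [0.0, 0.0, 4.2021, 0.0]
Distance = sqrt(4.2021) = 2.0499


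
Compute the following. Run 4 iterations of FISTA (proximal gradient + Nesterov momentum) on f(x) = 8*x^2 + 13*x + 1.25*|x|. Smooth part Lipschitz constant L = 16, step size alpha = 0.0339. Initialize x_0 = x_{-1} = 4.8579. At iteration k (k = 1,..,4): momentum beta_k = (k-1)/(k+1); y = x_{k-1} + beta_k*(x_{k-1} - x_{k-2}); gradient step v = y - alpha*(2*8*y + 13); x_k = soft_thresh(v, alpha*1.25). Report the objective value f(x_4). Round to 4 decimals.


FISTA on f(x) = 8*x^2 + 13*x + 1.25*|x|
L = 16, alpha = 0.0339
Iteration 1: beta = 0.0, y = 4.8579 + 0.0*(4.8579 - 4.8579) = 4.8579
  grad(y) = 90.7264, v = y - alpha*grad = 1.7823
  prox(v) = soft_thresh(1.7823, 0.0424) = 1.7399
Iteration 2: beta = 0.3333, y = 1.7399 + 0.3333*(1.7399 - 4.8579) = 0.7006
  grad(y) = 24.2091, v = y - alpha*grad = -0.1201
  prox(v) = soft_thresh(-0.1201, 0.0424) = -0.0777
Iteration 3: beta = 0.5, y = -0.0777 + 0.5*(-0.0777 - 1.7399) = -0.9866
  grad(y) = -2.7851, v = y - alpha*grad = -0.8922
  prox(v) = soft_thresh(-0.8922, 0.0424) = -0.8498
Iteration 4: beta = 0.6, y = -0.8498 + 0.6*(-0.8498 + 0.0777) = -1.313
  grad(y) = -8.008, v = y - alpha*grad = -1.0415
  prox(v) = soft_thresh(-1.0415, 0.0424) = -0.9992
f(x_4) = 8*(-0.9992)^2 + 13*(-0.9992) + 1.25*|-0.9992| = -3.7536


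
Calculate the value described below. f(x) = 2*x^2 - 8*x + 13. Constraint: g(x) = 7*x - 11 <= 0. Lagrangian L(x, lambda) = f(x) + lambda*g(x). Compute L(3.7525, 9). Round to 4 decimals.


Step 1: Evaluate f(x).
f(3.7525) = 2*3.7525^2 - 8*3.7525 + 13 = 11.1425
Step 2: Evaluate g(x).
g(3.7525) = 7*3.7525 - 11 = 15.2675
Step 3: Compute Lagrangian.
L = 11.1425 + 9*15.2675 = 148.55


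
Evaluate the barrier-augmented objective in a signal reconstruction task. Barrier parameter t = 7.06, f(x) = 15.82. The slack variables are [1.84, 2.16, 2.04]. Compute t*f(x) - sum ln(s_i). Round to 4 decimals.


Step 1: Compute log-barrier.
ln values: [0.6098, 0.7701, 0.7129]
phi = -(0.6098 + 0.7701 + 0.7129) = -2.0928
Step 2: Compute augmented objective.
t*f(x) = 7.06*15.82 = 111.6892
Total = 111.6892 - 2.0928 = 109.5964


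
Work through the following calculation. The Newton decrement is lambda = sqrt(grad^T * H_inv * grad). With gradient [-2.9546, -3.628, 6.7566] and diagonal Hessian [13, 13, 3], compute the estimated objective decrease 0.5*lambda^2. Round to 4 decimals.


Step 1: H is diagonal, so H^(-1) * g = [-0.2273, -0.2791, 2.2522].
Step 2: g^T H^(-1) g = sum_i g_i^2 / H_ii
  = (-2.9546)^2/13 + (-3.628)^2/13 + (6.7566)^2/3
  = 0.6715 + 1.0125 + 15.2172 = 16.9012
Step 3: Objective decrease = 0.5 * g^T H^(-1) g = 8.4506


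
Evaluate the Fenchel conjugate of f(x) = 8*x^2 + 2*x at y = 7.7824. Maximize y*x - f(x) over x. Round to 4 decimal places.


f*(y) = sup_x {y*x - a*x^2 - b*x} = sup_x {(y-b)*x - a*x^2}
FOC: (y - b) - 2a*x = 0 => x* = (y - b)/(2a)
x* = (7.7824 - 2)/(2*8) = 0.3614
f*(7.7824) = (y-b)^2/(4a) = (7.7824 - 2)^2/(4*8)
= 33.4361/32 = 1.0449


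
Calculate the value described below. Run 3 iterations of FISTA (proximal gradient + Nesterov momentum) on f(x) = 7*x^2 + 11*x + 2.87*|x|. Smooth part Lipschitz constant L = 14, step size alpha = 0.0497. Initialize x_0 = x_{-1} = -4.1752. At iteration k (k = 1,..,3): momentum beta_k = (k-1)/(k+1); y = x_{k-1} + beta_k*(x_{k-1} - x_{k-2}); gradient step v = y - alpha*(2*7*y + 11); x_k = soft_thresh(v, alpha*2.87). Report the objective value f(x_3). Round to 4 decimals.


FISTA on f(x) = 7*x^2 + 11*x + 2.87*|x|
L = 14, alpha = 0.0497
Iteration 1: beta = 0.0, y = -4.1752 + 0.0*(-4.1752 + 4.1752) = -4.1752
  grad(y) = -47.4528, v = y - alpha*grad = -1.8168
  prox(v) = soft_thresh(-1.8168, 0.1426) = -1.6742
Iteration 2: beta = 0.3333, y = -1.6742 + 0.3333*(-1.6742 + 4.1752) = -0.8405
  grad(y) = -0.7667, v = y - alpha*grad = -0.8024
  prox(v) = soft_thresh(-0.8024, 0.1426) = -0.6597
Iteration 3: beta = 0.5, y = -0.6597 + 0.5*(-0.6597 + 1.6742) = -0.1525
  grad(y) = 8.8647, v = y - alpha*grad = -0.5931
  prox(v) = soft_thresh(-0.5931, 0.1426) = -0.4505
f(x_3) = 7*(-0.4505)^2 + 11*(-0.4505) + 2.87*|-0.4505| = -2.2418


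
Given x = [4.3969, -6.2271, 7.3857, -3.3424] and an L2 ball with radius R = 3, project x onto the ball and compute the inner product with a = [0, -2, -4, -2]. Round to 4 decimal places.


Step 1: Compute ||x|| (intermediates to 6 decimals).
||x|| = sqrt(4.3969^2 + (-6.2271)^2 + 7.3857^2 + (-3.3424)^2) = 11.12788
Step 2: Project.
Since ||x|| > R, scale = R/||x|| = 3/11.12788 = 0.269593, proj(x) = scale * x
proj(x) = [1.185373, -1.678783, 1.991133, -0.901088]
Step 3: Dot product.
a^T * proj(x) = 0*1.185373 - 2*(-1.678783) - 4*1.991133 - 2*(-0.901088) = -2.8048


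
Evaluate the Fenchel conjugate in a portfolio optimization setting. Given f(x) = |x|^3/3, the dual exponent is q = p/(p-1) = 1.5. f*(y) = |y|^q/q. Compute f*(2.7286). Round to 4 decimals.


The conjugate exponent q satisfies 1/p + 1/q = 1.
p = 3, so q = 3/(3 - 1) = 1.5
|y|^q = 2.7286^1.5 = 4.5072
f*(2.7286) = 4.5072 / 1.5 = 3.0048


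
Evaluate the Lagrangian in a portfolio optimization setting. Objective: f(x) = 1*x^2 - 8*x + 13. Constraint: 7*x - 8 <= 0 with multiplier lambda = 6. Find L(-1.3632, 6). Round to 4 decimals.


Step 1: Evaluate f(x).
f(-1.3632) = 1*(-1.3632)^2 - 8*(-1.3632) + 13 = 25.7639
Step 2: Evaluate g(x).
g(-1.3632) = 7*-1.3632 - 8 = -17.5424
Step 3: Compute Lagrangian.
L = 25.7639 + 6*-17.5424 = -79.4905


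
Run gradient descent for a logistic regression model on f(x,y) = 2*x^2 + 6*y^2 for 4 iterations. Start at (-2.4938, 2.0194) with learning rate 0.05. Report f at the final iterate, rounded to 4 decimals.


Gradient descent on f(x,y) = 2*x^2 + 6*y^2.
Starting point: (-2.4938, 2.0194), alpha = 0.05
Step 1: grad_x = 2*2*-2.4938 = -9.9752, grad_y = 2*6*2.0194 = 24.2328
  x_1 = -2.4938 - 0.05*-9.9752 = -1.995
  y_1 = 2.0194 - 0.05*24.2328 = 0.8078
Step 2: grad_x = 2*2*-1.995 = -7.9802, grad_y = 2*6*0.8078 = 9.6931
  x_2 = -1.995 - 0.05*-7.9802 = -1.596
  y_2 = 0.8078 - 0.05*9.6931 = 0.3231
Step 3: grad_x = 2*2*-1.596 = -6.3841, grad_y = 2*6*0.3231 = 3.8772
  x_3 = -1.596 - 0.05*-6.3841 = -1.2768
  y_3 = 0.3231 - 0.05*3.8772 = 0.1292
Step 4: grad_x = 2*2*-1.2768 = -5.1073, grad_y = 2*6*0.1292 = 1.5509
  x_4 = -1.2768 - 0.05*-5.1073 = -1.0215
  y_4 = 0.1292 - 0.05*1.5509 = 0.0517
f(-1.0215, 0.0517) = 2*(-1.0215)^2 + 6*0.0517^2 = 2.1028


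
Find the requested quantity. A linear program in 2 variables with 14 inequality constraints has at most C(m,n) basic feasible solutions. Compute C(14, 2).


Each vertex corresponds to some choice of n active constraints out of m, so the number of vertices is at most C(m, n) = m! / (n!(m-n)!).
m = 14, n = 2
Numerator: 14 * 13
Denominator: 2! = 2
C(14, 2) = 91


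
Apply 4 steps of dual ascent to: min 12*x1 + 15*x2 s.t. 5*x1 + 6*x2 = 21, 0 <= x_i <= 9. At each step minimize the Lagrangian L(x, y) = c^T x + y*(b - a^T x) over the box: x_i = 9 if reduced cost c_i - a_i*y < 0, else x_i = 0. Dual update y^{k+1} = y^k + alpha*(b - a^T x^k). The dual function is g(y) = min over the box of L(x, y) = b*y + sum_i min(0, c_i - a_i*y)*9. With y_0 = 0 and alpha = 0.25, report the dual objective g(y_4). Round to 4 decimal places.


Dual ascent for LP: min 12*x1 + 15*x2, 5*x1 + 6*x2 = 21, 0 <= x_i <= 9
Step 1: y^k = 0.0, reduced costs: (12.0, 15.0)
  x^k = (0.0, 0.0), subgradient = b - a^T x = 21.0
  y^{k+1} = 0.0 + 0.25*21.0 = 5.25
Step 2: y^k = 5.25, reduced costs: (-14.25, -16.5)
  x^k = (9.0, 9.0), subgradient = b - a^T x = -78.0
  y^{k+1} = 5.25 + 0.25*-78.0 = -14.25
Step 3: y^k = -14.25, reduced costs: (83.25, 100.5)
  x^k = (0.0, 0.0), subgradient = b - a^T x = 21.0
  y^{k+1} = -14.25 + 0.25*21.0 = -9.0
Step 4: y^k = -9.0, reduced costs: (57.0, 69.0)
  x^k = (0.0, 0.0), subgradient = b - a^T x = 21.0
  y^{k+1} = -9.0 + 0.25*21.0 = -3.75
Dual objective at y_4 = -3.75: reduced costs (30.75, 37.5), box minimizer x = (0.0, 0.0)
g(y_4) = b*y + (c1 - a1*y)*x1 + (c2 - a2*y)*x2 = 21*(-3.75) + 30.75*0.0 + 37.5*0.0 = -78.75 + 0.0 + 0.0 = -78.75


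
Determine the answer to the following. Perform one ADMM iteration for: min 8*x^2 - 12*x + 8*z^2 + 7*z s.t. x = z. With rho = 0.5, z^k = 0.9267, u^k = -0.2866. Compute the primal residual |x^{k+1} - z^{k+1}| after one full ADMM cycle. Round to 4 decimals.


ADMM iteration with rho = 0.5, z^k = 0.9267, u^k = -0.2866
Step 1: x-update.
Minimize 8*x^2 - 12*x + (0.5/2)*(x - 0.9267 - 0.2866)^2
FOC: (2*8 + 0.5)*x = 12 + 0.5*(0.9267 + 0.2866)
x^{k+1} = 0.764
Step 2: z-update.
Minimize 8*z^2 + 7*z + (0.5/2)*(0.764 - z - 0.2866)^2
FOC: (2*8 + 0.5)*z = -7 + 0.5*(0.764 - 0.2866)
z^{k+1} = -0.4098
Step 3: u-update.
u^{k+1} = -0.2866 + 0.764 + 0.4098 = 0.8872
Step 4: Primal residual = |0.764 + 0.4098| = 1.1738


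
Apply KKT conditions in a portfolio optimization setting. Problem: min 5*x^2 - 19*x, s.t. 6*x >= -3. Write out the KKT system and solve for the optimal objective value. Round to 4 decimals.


Step 1: Try lambda = 0 (constraint inactive).
Stationarity: 2*5*x - 19 = 0
x* = 19/(2*5) = 1.9
Check constraint: 6*1.9 = 11.4 >= -3 -- satisfied.
Step 2: Compute optimal value.
f(x*) = 5*1.9^2 - 19*1.9 = -18.05


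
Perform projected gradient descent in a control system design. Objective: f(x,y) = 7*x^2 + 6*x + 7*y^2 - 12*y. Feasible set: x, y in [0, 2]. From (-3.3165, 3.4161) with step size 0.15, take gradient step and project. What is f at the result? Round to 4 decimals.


Step 1: Compute gradient at (-3.3165, 3.4161).
grad_x = 2*7*-3.3165 + 6 = -40.431
grad_y = 2*7*3.4161 - 12 = 35.8254
Step 2: Gradient step.
x_raw = -3.3165 - 0.15*-40.431 = 2.7482
y_raw = 3.4161 - 0.15*35.8254 = -1.9577
Step 3: Project onto [0, 2].
x_proj = clip(2.7482) = 2.0
y_proj = clip(-1.9577) = 0.0
Step 4: Evaluate f.
f(2.0, 0.0) = 40.0


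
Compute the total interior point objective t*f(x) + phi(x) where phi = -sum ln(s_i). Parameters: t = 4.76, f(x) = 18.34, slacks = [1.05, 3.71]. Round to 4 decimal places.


Step 1: Compute log-barrier.
ln values: [0.0488, 1.311]
phi = -(0.0488 + 1.311) = -1.3598
Step 2: Compute augmented objective.
t*f(x) = 4.76*18.34 = 87.2984
Total = 87.2984 - 1.3598 = 85.9386


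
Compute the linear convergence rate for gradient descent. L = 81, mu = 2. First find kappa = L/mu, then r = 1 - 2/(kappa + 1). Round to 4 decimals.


Step 1: Compute the condition number.
kappa = L/mu = 81/2 = 40.5
Step 2: Compute the convergence rate.
r = 1 - 2/(kappa + 1) = 1 - 2*mu/(L + mu) = (L - mu)/(L + mu) = 79/83 = 0.9518


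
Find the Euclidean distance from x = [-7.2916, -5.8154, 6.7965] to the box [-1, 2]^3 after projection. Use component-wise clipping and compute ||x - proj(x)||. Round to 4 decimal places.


Project each component onto [-1, 2].
clip(-7.2916) = -1.0, clip(-5.8154) = -1.0, clip(6.7965) = 2.0
Projection = [-1.0, -1.0, 2.0]
Squared diffs: [39.5842, 23.1881, 23.0064]
Distance = sqrt(85.7787) = 9.2617


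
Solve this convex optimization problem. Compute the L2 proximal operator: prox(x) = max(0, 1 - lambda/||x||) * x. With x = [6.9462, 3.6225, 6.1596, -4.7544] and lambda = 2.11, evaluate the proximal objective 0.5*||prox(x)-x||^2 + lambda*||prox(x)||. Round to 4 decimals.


Step 1: Compute ||x||.
||x|| = 11.0416
Step 2: Compute scaling factor.
scale = max(0, 1 - 2.11/11.0416) = 0.8089
Step 3: prox(x) = [5.6188, 2.9303, 4.9825, -3.8459]
||prox(x)|| = 8.9316
Step 4: Proximal objective.
0.5*||prox-x||^2 = 2.2261
lambda*||prox|| = 18.8457
Total = 21.0718


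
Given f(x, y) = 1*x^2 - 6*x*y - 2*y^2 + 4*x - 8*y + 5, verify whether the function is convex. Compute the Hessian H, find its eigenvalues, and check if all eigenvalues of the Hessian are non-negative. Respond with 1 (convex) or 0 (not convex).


The Hessian of f(x,y) = 1*x^2 - 6*x*y - 2*y^2 + 4*x - 8*y + 5 is:
H = [[2, -6], [-6, -4]]
Trace = 2 - 4 = -2
Determinant = 2*-4 - (-6)^2 = -44
Discriminant = (-2)^2 - 4*-44 = 180.0
Eigenvalues: lambda_1 = -7.7082, lambda_2 = 5.7082
The function is not convex.

0


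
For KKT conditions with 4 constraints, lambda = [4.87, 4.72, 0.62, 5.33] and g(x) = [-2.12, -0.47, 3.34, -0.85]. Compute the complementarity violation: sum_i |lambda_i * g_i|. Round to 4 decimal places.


KKT complementary slackness check:
lambda_1 * g_1 = 4.87 * -2.12 = -10.3244
lambda_2 * g_2 = 4.72 * -0.47 = -2.2184
lambda_3 * g_3 = 0.62 * 3.34 = 2.0708
lambda_4 * g_4 = 5.33 * -0.85 = -4.5305
Total violation = 10.3244 + 2.2184 + 2.0708 + 4.5305 = 19.1441


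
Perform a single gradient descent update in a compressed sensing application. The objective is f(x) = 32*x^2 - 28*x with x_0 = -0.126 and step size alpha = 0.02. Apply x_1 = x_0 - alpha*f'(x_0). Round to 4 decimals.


We compute the gradient at x_0 and apply the update.
f'(x) = 64*x - 28
f'(-0.126) = 64*-0.126 - 28 = -36.064
x_1 = -0.126 - 0.02*-36.064 = 0.5953


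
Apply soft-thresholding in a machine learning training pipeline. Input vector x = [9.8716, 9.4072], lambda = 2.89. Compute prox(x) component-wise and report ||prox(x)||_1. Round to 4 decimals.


Soft-thresholding with lambda = 2.89:
prox(9.8716) = sign(9.8716)*max(|9.8716| - 2.89, 0) = 6.9816
prox(9.4072) = sign(9.4072)*max(|9.4072| - 2.89, 0) = 6.5172
prox(x) = [6.9816, 6.5172]
||prox(x)||_1 = 6.9816 + 6.5172 = 13.4988


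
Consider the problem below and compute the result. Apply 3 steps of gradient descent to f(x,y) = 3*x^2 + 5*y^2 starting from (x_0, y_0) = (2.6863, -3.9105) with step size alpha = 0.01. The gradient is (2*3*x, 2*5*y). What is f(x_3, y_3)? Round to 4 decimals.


Gradient descent on f(x,y) = 3*x^2 + 5*y^2.
Starting point: (2.6863, -3.9105), alpha = 0.01
Step 1: grad_x = 2*3*2.6863 = 16.1178, grad_y = 2*5*-3.9105 = -39.105
  x_1 = 2.6863 - 0.01*16.1178 = 2.5251
  y_1 = -3.9105 - 0.01*-39.105 = -3.5195
Step 2: grad_x = 2*3*2.5251 = 15.1507, grad_y = 2*5*-3.5195 = -35.1945
  x_2 = 2.5251 - 0.01*15.1507 = 2.3736
  y_2 = -3.5195 - 0.01*-35.1945 = -3.1675
Step 3: grad_x = 2*3*2.3736 = 14.2417, grad_y = 2*5*-3.1675 = -31.6751
  x_3 = 2.3736 - 0.01*14.2417 = 2.2312
  y_3 = -3.1675 - 0.01*-31.6751 = -2.8508
f(2.2312, -2.8508) = 3*2.2312^2 + 5*(-2.8508)^2 = 55.5687


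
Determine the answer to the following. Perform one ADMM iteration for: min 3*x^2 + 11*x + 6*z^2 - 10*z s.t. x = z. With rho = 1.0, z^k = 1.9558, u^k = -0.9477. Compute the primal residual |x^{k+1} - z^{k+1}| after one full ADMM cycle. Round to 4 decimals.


ADMM iteration with rho = 1.0, z^k = 1.9558, u^k = -0.9477
Step 1: x-update.
Minimize 3*x^2 + 11*x + (1.0/2)*(x - 1.9558 - 0.9477)^2
FOC: (2*3 + 1.0)*x = -11 + 1.0*(1.9558 + 0.9477)
x^{k+1} = -1.1566
Step 2: z-update.
Minimize 6*z^2 - 10*z + (1.0/2)*(-1.1566 - z - 0.9477)^2
FOC: (2*6 + 1.0)*z = 10 + 1.0*(-1.1566 - 0.9477)
z^{k+1} = 0.6074
Step 3: u-update.
u^{k+1} = -0.9477 - 1.1566 - 0.6074 = -2.7117
Step 4: Primal residual = |-1.1566 - 0.6074| = 1.764


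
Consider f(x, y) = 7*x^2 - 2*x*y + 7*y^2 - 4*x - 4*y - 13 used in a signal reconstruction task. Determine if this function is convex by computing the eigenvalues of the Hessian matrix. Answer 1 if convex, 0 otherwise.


The Hessian of f(x,y) = 7*x^2 - 2*x*y + 7*y^2 - 4*x - 4*y - 13 is:
H = [[14, -2], [-2, 14]]
Trace = 14 + 14 = 28
Determinant = 14*14 - (-2)^2 = 192
Discriminant = (28)^2 - 4*192 = 16.0
Eigenvalues: lambda_1 = 12.0, lambda_2 = 16.0
The function is convex.

1


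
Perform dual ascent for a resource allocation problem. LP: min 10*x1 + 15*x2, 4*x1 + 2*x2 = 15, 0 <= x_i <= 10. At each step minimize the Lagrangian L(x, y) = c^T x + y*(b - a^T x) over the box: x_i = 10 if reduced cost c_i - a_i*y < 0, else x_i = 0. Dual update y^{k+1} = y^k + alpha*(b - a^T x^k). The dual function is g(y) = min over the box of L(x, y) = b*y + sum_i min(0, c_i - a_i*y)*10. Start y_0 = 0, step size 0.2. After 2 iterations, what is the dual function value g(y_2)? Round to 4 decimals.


Dual ascent for LP: min 10*x1 + 15*x2, 4*x1 + 2*x2 = 15, 0 <= x_i <= 10
Step 1: y^k = 0.0, reduced costs: (10.0, 15.0)
  x^k = (0.0, 0.0), subgradient = b - a^T x = 15.0
  y^{k+1} = 0.0 + 0.2*15.0 = 3.0
Step 2: y^k = 3.0, reduced costs: (-2.0, 9.0)
  x^k = (10.0, 0.0), subgradient = b - a^T x = -25.0
  y^{k+1} = 3.0 + 0.2*-25.0 = -2.0
Dual objective at y_2 = -2.0: reduced costs (18.0, 19.0), box minimizer x = (0.0, 0.0)
g(y_2) = b*y + (c1 - a1*y)*x1 + (c2 - a2*y)*x2 = 15*(-2.0) + 18.0*0.0 + 19.0*0.0 = -30.0 + 0.0 + 0.0 = -30.0


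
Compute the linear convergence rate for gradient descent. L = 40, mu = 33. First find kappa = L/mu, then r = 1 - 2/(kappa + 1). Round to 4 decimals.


Step 1: Compute the condition number.
kappa = L/mu = 40/33 = 1.2121
Step 2: Compute the convergence rate.
r = 1 - 2/(kappa + 1) = 1 - 2*mu/(L + mu) = (L - mu)/(L + mu) = 7/73 = 0.0959


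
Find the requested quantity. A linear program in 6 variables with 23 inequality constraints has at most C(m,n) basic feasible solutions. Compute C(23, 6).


Each vertex corresponds to some choice of n active constraints out of m, so the number of vertices is at most C(m, n) = m! / (n!(m-n)!).
m = 23, n = 6
Numerator: 23 * 22 * 21 * 20 * 19 * 18
Denominator: 6! = 720
C(23, 6) = 100947


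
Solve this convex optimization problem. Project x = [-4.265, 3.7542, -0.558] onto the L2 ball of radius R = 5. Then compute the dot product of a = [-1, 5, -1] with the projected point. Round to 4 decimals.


Step 1: Compute ||x|| (intermediates to 6 decimals).
||x|| = sqrt((-4.265)^2 + 3.7542^2 + (-0.558)^2) = 5.709256
Step 2: Project.
Since ||x|| > R, scale = R/||x|| = 5/5.709256 = 0.875771, proj(x) = scale * x
proj(x) = [-3.735163, 3.287819, -0.48868]
Step 3: Dot product.
a^T * proj(x) = -1*(-3.735163) + 5*3.287819 - 1*(-0.48868) = 20.6629


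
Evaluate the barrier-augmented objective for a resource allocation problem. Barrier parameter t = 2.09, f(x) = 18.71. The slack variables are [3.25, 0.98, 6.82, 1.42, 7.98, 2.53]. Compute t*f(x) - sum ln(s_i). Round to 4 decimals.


Step 1: Compute log-barrier.
ln values: [1.1787, -0.0202, 1.9199, 0.3507, 2.0769, 0.9282]
phi = -(1.1787 - 0.0202 + 1.9199 + 0.3507 + 2.0769 + 0.9282) = -6.4341
Step 2: Compute augmented objective.
t*f(x) = 2.09*18.71 = 39.1039
Total = 39.1039 - 6.4341 = 32.6698


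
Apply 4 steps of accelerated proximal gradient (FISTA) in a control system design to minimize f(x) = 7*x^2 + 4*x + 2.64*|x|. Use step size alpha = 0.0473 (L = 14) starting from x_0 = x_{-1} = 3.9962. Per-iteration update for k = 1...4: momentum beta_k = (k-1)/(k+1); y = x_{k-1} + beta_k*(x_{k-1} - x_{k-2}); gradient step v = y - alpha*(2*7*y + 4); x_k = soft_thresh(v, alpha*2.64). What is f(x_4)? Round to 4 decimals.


FISTA on f(x) = 7*x^2 + 4*x + 2.64*|x|
L = 14, alpha = 0.0473
Iteration 1: beta = 0.0, y = 3.9962 + 0.0*(3.9962 - 3.9962) = 3.9962
  grad(y) = 59.9468, v = y - alpha*grad = 1.1607
  prox(v) = soft_thresh(1.1607, 0.1249) = 1.0358
Iteration 2: beta = 0.3333, y = 1.0358 + 0.3333*(1.0358 - 3.9962) = 0.0491
  grad(y) = 4.6868, v = y - alpha*grad = -0.1726
  prox(v) = soft_thresh(-0.1726, 0.1249) = -0.0478
Iteration 3: beta = 0.5, y = -0.0478 + 0.5*(-0.0478 - 1.0358) = -0.5896
  grad(y) = -4.2538, v = y - alpha*grad = -0.3884
  prox(v) = soft_thresh(-0.3884, 0.1249) = -0.2635
Iteration 4: beta = 0.6, y = -0.2635 + 0.6*(-0.2635 + 0.0478) = -0.3929
  grad(y) = -1.5008, v = y - alpha*grad = -0.3219
  prox(v) = soft_thresh(-0.3219, 0.1249) = -0.1971
f(x_4) = 7*(-0.1971)^2 + 4*(-0.1971) + 2.64*|-0.1971| = 0.0038


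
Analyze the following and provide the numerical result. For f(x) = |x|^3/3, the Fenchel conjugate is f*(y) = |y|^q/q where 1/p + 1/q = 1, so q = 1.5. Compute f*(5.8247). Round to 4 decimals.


The conjugate exponent q satisfies 1/p + 1/q = 1.
p = 3, so q = 3/(3 - 1) = 1.5
|y|^q = 5.8247^1.5 = 14.0576
f*(5.8247) = 14.0576 / 1.5 = 9.3717


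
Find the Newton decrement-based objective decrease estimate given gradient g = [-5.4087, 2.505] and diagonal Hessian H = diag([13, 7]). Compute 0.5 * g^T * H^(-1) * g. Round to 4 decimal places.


Step 1: H is diagonal, so H^(-1) * g = [-0.4161, 0.3579].
Step 2: g^T H^(-1) g = sum_i g_i^2 / H_ii
  = (-5.4087)^2/13 + (2.505)^2/7
  = 2.2503 + 0.8964 = 3.1467
Step 3: Objective decrease = 0.5 * g^T H^(-1) g = 1.5734


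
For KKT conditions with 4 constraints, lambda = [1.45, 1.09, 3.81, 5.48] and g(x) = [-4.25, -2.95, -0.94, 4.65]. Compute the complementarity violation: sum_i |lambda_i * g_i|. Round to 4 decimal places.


KKT complementary slackness check:
lambda_1 * g_1 = 1.45 * -4.25 = -6.1625
lambda_2 * g_2 = 1.09 * -2.95 = -3.2155
lambda_3 * g_3 = 3.81 * -0.94 = -3.5814
lambda_4 * g_4 = 5.48 * 4.65 = 25.482
Total violation = 6.1625 + 3.2155 + 3.5814 + 25.482 = 38.4414


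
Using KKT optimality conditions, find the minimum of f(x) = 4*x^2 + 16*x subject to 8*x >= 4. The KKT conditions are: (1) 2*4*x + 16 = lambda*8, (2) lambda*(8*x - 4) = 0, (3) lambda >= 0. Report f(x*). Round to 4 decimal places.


Step 1: Try lambda = 0 (constraint inactive).
x_unc = -16/(2*4) = -2.0
Check: 8*-2.0 = -16.0 < 4 -- violated!
Step 2: Constraint must be active: 8*x = 4
x* = 4/8 = 0.5
lambda = (2*4*0.5 + 16)/8 = 2.5
Step 3: Compute optimal value.
f(x*) = 4*0.5^2 + 16*0.5 = 9.0


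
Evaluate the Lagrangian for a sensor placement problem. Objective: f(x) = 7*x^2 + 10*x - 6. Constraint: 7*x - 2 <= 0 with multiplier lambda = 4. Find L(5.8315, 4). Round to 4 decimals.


Step 1: Evaluate f(x).
f(5.8315) = 7*5.8315^2 + 10*5.8315 - 6 = 290.3597
Step 2: Evaluate g(x).
g(5.8315) = 7*5.8315 - 2 = 38.8205
Step 3: Compute Lagrangian.
L = 290.3597 + 4*38.8205 = 445.6417


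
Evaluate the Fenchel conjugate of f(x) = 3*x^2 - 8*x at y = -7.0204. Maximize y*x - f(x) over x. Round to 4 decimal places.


f*(y) = sup_x {y*x - a*x^2 - b*x} = sup_x {(y-b)*x - a*x^2}
FOC: (y - b) - 2a*x = 0 => x* = (y - b)/(2a)
x* = (-7.0204 + 8)/(2*3) = 0.1633
f*(-7.0204) = (y-b)^2/(4a) = (-7.0204 + 8)^2/(4*3)
= 0.9596/12 = 0.08


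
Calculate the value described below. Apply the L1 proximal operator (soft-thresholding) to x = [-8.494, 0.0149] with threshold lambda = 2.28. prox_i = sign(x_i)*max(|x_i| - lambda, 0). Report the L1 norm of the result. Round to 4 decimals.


Soft-thresholding with lambda = 2.28:
prox(-8.494) = sign(-8.494)*max(|-8.494| - 2.28, 0) = -6.214
prox(0.0149) = sign(0.0149)*max(|0.0149| - 2.28, 0) = 0.0
prox(x) = [-6.214, 0.0]
||prox(x)||_1 = 6.214 + 0.0 = 6.214
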